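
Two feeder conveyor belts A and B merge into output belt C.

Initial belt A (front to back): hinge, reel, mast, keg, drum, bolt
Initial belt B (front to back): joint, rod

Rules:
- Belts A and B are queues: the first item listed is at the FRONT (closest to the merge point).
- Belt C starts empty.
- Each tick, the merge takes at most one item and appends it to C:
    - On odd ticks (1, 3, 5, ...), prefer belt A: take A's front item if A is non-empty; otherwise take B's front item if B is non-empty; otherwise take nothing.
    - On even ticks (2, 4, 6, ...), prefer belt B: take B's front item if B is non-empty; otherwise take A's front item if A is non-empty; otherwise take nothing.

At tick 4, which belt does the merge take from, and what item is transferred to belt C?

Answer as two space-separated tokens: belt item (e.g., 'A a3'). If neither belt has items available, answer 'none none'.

Answer: B rod

Derivation:
Tick 1: prefer A, take hinge from A; A=[reel,mast,keg,drum,bolt] B=[joint,rod] C=[hinge]
Tick 2: prefer B, take joint from B; A=[reel,mast,keg,drum,bolt] B=[rod] C=[hinge,joint]
Tick 3: prefer A, take reel from A; A=[mast,keg,drum,bolt] B=[rod] C=[hinge,joint,reel]
Tick 4: prefer B, take rod from B; A=[mast,keg,drum,bolt] B=[-] C=[hinge,joint,reel,rod]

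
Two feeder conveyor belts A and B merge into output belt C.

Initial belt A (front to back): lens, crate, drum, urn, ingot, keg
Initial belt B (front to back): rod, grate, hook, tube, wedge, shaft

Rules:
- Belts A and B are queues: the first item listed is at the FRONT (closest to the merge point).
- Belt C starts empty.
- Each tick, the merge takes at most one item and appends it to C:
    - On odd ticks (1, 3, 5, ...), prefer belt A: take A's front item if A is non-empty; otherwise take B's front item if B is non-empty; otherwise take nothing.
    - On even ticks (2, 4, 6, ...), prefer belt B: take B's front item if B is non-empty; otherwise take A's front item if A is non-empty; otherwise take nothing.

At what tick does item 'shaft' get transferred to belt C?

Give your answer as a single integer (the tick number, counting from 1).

Answer: 12

Derivation:
Tick 1: prefer A, take lens from A; A=[crate,drum,urn,ingot,keg] B=[rod,grate,hook,tube,wedge,shaft] C=[lens]
Tick 2: prefer B, take rod from B; A=[crate,drum,urn,ingot,keg] B=[grate,hook,tube,wedge,shaft] C=[lens,rod]
Tick 3: prefer A, take crate from A; A=[drum,urn,ingot,keg] B=[grate,hook,tube,wedge,shaft] C=[lens,rod,crate]
Tick 4: prefer B, take grate from B; A=[drum,urn,ingot,keg] B=[hook,tube,wedge,shaft] C=[lens,rod,crate,grate]
Tick 5: prefer A, take drum from A; A=[urn,ingot,keg] B=[hook,tube,wedge,shaft] C=[lens,rod,crate,grate,drum]
Tick 6: prefer B, take hook from B; A=[urn,ingot,keg] B=[tube,wedge,shaft] C=[lens,rod,crate,grate,drum,hook]
Tick 7: prefer A, take urn from A; A=[ingot,keg] B=[tube,wedge,shaft] C=[lens,rod,crate,grate,drum,hook,urn]
Tick 8: prefer B, take tube from B; A=[ingot,keg] B=[wedge,shaft] C=[lens,rod,crate,grate,drum,hook,urn,tube]
Tick 9: prefer A, take ingot from A; A=[keg] B=[wedge,shaft] C=[lens,rod,crate,grate,drum,hook,urn,tube,ingot]
Tick 10: prefer B, take wedge from B; A=[keg] B=[shaft] C=[lens,rod,crate,grate,drum,hook,urn,tube,ingot,wedge]
Tick 11: prefer A, take keg from A; A=[-] B=[shaft] C=[lens,rod,crate,grate,drum,hook,urn,tube,ingot,wedge,keg]
Tick 12: prefer B, take shaft from B; A=[-] B=[-] C=[lens,rod,crate,grate,drum,hook,urn,tube,ingot,wedge,keg,shaft]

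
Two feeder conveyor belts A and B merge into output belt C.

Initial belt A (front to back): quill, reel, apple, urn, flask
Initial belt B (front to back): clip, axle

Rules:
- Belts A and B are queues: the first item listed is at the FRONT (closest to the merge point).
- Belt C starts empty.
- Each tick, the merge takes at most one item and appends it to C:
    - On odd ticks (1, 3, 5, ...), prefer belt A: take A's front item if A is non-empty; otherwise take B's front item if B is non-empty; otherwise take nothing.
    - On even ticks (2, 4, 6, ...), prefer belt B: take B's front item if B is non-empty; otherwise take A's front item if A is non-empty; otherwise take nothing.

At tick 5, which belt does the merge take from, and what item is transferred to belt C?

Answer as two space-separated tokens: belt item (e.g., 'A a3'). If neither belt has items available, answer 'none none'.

Answer: A apple

Derivation:
Tick 1: prefer A, take quill from A; A=[reel,apple,urn,flask] B=[clip,axle] C=[quill]
Tick 2: prefer B, take clip from B; A=[reel,apple,urn,flask] B=[axle] C=[quill,clip]
Tick 3: prefer A, take reel from A; A=[apple,urn,flask] B=[axle] C=[quill,clip,reel]
Tick 4: prefer B, take axle from B; A=[apple,urn,flask] B=[-] C=[quill,clip,reel,axle]
Tick 5: prefer A, take apple from A; A=[urn,flask] B=[-] C=[quill,clip,reel,axle,apple]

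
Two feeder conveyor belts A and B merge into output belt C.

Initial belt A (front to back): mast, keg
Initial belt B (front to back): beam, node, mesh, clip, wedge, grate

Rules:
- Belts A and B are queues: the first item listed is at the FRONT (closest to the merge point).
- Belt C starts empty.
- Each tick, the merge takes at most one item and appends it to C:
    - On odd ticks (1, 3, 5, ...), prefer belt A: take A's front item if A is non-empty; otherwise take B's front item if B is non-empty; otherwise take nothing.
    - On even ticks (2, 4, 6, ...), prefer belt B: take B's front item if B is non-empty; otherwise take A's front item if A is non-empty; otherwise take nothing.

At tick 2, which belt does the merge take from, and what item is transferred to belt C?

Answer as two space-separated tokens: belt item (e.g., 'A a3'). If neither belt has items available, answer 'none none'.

Answer: B beam

Derivation:
Tick 1: prefer A, take mast from A; A=[keg] B=[beam,node,mesh,clip,wedge,grate] C=[mast]
Tick 2: prefer B, take beam from B; A=[keg] B=[node,mesh,clip,wedge,grate] C=[mast,beam]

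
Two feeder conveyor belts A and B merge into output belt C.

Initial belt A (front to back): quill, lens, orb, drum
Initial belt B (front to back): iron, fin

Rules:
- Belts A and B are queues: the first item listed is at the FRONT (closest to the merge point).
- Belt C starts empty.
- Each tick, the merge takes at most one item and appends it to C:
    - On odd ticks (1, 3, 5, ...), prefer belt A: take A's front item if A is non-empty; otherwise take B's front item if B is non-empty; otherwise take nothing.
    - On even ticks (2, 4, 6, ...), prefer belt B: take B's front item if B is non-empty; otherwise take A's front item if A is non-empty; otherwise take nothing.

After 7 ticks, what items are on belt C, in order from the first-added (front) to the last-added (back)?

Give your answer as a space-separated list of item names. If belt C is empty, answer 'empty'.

Answer: quill iron lens fin orb drum

Derivation:
Tick 1: prefer A, take quill from A; A=[lens,orb,drum] B=[iron,fin] C=[quill]
Tick 2: prefer B, take iron from B; A=[lens,orb,drum] B=[fin] C=[quill,iron]
Tick 3: prefer A, take lens from A; A=[orb,drum] B=[fin] C=[quill,iron,lens]
Tick 4: prefer B, take fin from B; A=[orb,drum] B=[-] C=[quill,iron,lens,fin]
Tick 5: prefer A, take orb from A; A=[drum] B=[-] C=[quill,iron,lens,fin,orb]
Tick 6: prefer B, take drum from A; A=[-] B=[-] C=[quill,iron,lens,fin,orb,drum]
Tick 7: prefer A, both empty, nothing taken; A=[-] B=[-] C=[quill,iron,lens,fin,orb,drum]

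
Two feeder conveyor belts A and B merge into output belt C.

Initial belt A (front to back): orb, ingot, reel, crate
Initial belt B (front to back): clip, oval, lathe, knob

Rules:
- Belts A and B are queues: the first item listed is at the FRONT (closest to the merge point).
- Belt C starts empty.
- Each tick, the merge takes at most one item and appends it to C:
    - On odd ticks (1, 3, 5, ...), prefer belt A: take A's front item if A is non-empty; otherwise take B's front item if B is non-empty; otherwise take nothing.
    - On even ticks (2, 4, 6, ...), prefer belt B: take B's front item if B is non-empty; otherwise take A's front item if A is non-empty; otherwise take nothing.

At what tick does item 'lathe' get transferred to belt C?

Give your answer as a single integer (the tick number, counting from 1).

Tick 1: prefer A, take orb from A; A=[ingot,reel,crate] B=[clip,oval,lathe,knob] C=[orb]
Tick 2: prefer B, take clip from B; A=[ingot,reel,crate] B=[oval,lathe,knob] C=[orb,clip]
Tick 3: prefer A, take ingot from A; A=[reel,crate] B=[oval,lathe,knob] C=[orb,clip,ingot]
Tick 4: prefer B, take oval from B; A=[reel,crate] B=[lathe,knob] C=[orb,clip,ingot,oval]
Tick 5: prefer A, take reel from A; A=[crate] B=[lathe,knob] C=[orb,clip,ingot,oval,reel]
Tick 6: prefer B, take lathe from B; A=[crate] B=[knob] C=[orb,clip,ingot,oval,reel,lathe]

Answer: 6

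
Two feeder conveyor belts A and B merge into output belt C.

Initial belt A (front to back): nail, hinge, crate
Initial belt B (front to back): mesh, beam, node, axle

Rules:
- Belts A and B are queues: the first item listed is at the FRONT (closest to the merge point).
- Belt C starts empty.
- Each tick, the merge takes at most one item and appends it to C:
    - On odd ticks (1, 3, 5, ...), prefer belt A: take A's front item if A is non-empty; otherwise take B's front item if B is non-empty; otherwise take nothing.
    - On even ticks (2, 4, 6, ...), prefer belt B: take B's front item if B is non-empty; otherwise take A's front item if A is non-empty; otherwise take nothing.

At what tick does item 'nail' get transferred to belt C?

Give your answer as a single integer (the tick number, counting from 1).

Answer: 1

Derivation:
Tick 1: prefer A, take nail from A; A=[hinge,crate] B=[mesh,beam,node,axle] C=[nail]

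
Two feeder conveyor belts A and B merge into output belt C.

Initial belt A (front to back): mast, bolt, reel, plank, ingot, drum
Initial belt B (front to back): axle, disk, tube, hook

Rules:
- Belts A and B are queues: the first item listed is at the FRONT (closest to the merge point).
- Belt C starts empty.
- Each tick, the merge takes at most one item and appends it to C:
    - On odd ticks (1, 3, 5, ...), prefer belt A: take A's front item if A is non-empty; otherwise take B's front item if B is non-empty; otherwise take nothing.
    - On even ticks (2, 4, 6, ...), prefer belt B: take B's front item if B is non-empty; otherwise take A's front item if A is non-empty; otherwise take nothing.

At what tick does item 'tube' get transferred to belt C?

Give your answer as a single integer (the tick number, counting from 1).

Tick 1: prefer A, take mast from A; A=[bolt,reel,plank,ingot,drum] B=[axle,disk,tube,hook] C=[mast]
Tick 2: prefer B, take axle from B; A=[bolt,reel,plank,ingot,drum] B=[disk,tube,hook] C=[mast,axle]
Tick 3: prefer A, take bolt from A; A=[reel,plank,ingot,drum] B=[disk,tube,hook] C=[mast,axle,bolt]
Tick 4: prefer B, take disk from B; A=[reel,plank,ingot,drum] B=[tube,hook] C=[mast,axle,bolt,disk]
Tick 5: prefer A, take reel from A; A=[plank,ingot,drum] B=[tube,hook] C=[mast,axle,bolt,disk,reel]
Tick 6: prefer B, take tube from B; A=[plank,ingot,drum] B=[hook] C=[mast,axle,bolt,disk,reel,tube]

Answer: 6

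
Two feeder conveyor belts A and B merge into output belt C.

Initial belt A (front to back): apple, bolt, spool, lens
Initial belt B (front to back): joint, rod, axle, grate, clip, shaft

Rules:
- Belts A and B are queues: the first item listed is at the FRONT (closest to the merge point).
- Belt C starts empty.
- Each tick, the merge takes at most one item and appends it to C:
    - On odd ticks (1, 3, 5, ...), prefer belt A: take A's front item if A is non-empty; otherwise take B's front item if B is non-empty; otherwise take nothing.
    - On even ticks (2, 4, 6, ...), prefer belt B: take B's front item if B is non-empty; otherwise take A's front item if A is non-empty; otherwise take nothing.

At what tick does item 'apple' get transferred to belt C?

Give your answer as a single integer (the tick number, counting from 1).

Answer: 1

Derivation:
Tick 1: prefer A, take apple from A; A=[bolt,spool,lens] B=[joint,rod,axle,grate,clip,shaft] C=[apple]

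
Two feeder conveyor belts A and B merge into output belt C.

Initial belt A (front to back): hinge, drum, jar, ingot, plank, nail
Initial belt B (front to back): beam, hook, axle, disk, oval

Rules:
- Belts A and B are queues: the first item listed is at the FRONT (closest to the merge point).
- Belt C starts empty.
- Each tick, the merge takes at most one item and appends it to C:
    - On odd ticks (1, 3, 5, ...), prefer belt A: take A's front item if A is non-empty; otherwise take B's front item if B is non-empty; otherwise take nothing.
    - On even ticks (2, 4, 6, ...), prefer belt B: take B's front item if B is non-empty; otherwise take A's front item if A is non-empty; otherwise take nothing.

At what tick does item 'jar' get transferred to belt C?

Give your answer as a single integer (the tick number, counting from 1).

Tick 1: prefer A, take hinge from A; A=[drum,jar,ingot,plank,nail] B=[beam,hook,axle,disk,oval] C=[hinge]
Tick 2: prefer B, take beam from B; A=[drum,jar,ingot,plank,nail] B=[hook,axle,disk,oval] C=[hinge,beam]
Tick 3: prefer A, take drum from A; A=[jar,ingot,plank,nail] B=[hook,axle,disk,oval] C=[hinge,beam,drum]
Tick 4: prefer B, take hook from B; A=[jar,ingot,plank,nail] B=[axle,disk,oval] C=[hinge,beam,drum,hook]
Tick 5: prefer A, take jar from A; A=[ingot,plank,nail] B=[axle,disk,oval] C=[hinge,beam,drum,hook,jar]

Answer: 5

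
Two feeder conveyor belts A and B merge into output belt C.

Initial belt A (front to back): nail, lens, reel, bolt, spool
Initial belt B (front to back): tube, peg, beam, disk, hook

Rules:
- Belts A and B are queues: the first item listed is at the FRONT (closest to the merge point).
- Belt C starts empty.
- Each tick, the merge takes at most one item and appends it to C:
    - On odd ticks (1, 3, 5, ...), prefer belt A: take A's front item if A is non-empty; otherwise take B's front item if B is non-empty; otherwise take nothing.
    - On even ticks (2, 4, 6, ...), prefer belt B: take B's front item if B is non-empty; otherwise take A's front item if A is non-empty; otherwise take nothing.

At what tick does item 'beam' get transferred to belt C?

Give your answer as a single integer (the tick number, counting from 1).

Tick 1: prefer A, take nail from A; A=[lens,reel,bolt,spool] B=[tube,peg,beam,disk,hook] C=[nail]
Tick 2: prefer B, take tube from B; A=[lens,reel,bolt,spool] B=[peg,beam,disk,hook] C=[nail,tube]
Tick 3: prefer A, take lens from A; A=[reel,bolt,spool] B=[peg,beam,disk,hook] C=[nail,tube,lens]
Tick 4: prefer B, take peg from B; A=[reel,bolt,spool] B=[beam,disk,hook] C=[nail,tube,lens,peg]
Tick 5: prefer A, take reel from A; A=[bolt,spool] B=[beam,disk,hook] C=[nail,tube,lens,peg,reel]
Tick 6: prefer B, take beam from B; A=[bolt,spool] B=[disk,hook] C=[nail,tube,lens,peg,reel,beam]

Answer: 6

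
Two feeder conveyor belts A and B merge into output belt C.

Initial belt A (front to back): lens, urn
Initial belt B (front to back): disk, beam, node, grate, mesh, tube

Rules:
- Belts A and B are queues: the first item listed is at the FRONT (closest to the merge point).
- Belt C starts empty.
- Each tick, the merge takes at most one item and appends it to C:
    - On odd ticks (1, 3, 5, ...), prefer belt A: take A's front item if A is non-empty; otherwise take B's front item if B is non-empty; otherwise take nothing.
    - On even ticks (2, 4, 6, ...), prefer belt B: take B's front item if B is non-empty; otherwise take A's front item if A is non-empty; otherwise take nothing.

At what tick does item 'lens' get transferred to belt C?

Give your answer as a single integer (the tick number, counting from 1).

Answer: 1

Derivation:
Tick 1: prefer A, take lens from A; A=[urn] B=[disk,beam,node,grate,mesh,tube] C=[lens]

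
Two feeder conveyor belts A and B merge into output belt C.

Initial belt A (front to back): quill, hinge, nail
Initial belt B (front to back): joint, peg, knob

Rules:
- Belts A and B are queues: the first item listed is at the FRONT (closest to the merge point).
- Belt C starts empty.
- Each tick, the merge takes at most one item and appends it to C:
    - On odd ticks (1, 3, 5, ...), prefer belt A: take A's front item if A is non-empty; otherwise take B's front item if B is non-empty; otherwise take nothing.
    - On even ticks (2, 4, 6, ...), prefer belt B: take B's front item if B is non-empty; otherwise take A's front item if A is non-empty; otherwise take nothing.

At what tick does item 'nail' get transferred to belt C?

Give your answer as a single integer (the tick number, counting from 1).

Answer: 5

Derivation:
Tick 1: prefer A, take quill from A; A=[hinge,nail] B=[joint,peg,knob] C=[quill]
Tick 2: prefer B, take joint from B; A=[hinge,nail] B=[peg,knob] C=[quill,joint]
Tick 3: prefer A, take hinge from A; A=[nail] B=[peg,knob] C=[quill,joint,hinge]
Tick 4: prefer B, take peg from B; A=[nail] B=[knob] C=[quill,joint,hinge,peg]
Tick 5: prefer A, take nail from A; A=[-] B=[knob] C=[quill,joint,hinge,peg,nail]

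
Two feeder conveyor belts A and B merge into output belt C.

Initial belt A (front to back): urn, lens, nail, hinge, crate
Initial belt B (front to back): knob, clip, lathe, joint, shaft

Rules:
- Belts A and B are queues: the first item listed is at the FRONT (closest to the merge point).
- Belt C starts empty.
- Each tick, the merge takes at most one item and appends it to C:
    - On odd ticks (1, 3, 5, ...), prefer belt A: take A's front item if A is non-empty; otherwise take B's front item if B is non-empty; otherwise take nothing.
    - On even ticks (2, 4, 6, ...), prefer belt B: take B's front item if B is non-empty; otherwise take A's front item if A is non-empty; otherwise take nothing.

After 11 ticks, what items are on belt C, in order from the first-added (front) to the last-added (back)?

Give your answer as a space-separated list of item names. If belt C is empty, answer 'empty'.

Answer: urn knob lens clip nail lathe hinge joint crate shaft

Derivation:
Tick 1: prefer A, take urn from A; A=[lens,nail,hinge,crate] B=[knob,clip,lathe,joint,shaft] C=[urn]
Tick 2: prefer B, take knob from B; A=[lens,nail,hinge,crate] B=[clip,lathe,joint,shaft] C=[urn,knob]
Tick 3: prefer A, take lens from A; A=[nail,hinge,crate] B=[clip,lathe,joint,shaft] C=[urn,knob,lens]
Tick 4: prefer B, take clip from B; A=[nail,hinge,crate] B=[lathe,joint,shaft] C=[urn,knob,lens,clip]
Tick 5: prefer A, take nail from A; A=[hinge,crate] B=[lathe,joint,shaft] C=[urn,knob,lens,clip,nail]
Tick 6: prefer B, take lathe from B; A=[hinge,crate] B=[joint,shaft] C=[urn,knob,lens,clip,nail,lathe]
Tick 7: prefer A, take hinge from A; A=[crate] B=[joint,shaft] C=[urn,knob,lens,clip,nail,lathe,hinge]
Tick 8: prefer B, take joint from B; A=[crate] B=[shaft] C=[urn,knob,lens,clip,nail,lathe,hinge,joint]
Tick 9: prefer A, take crate from A; A=[-] B=[shaft] C=[urn,knob,lens,clip,nail,lathe,hinge,joint,crate]
Tick 10: prefer B, take shaft from B; A=[-] B=[-] C=[urn,knob,lens,clip,nail,lathe,hinge,joint,crate,shaft]
Tick 11: prefer A, both empty, nothing taken; A=[-] B=[-] C=[urn,knob,lens,clip,nail,lathe,hinge,joint,crate,shaft]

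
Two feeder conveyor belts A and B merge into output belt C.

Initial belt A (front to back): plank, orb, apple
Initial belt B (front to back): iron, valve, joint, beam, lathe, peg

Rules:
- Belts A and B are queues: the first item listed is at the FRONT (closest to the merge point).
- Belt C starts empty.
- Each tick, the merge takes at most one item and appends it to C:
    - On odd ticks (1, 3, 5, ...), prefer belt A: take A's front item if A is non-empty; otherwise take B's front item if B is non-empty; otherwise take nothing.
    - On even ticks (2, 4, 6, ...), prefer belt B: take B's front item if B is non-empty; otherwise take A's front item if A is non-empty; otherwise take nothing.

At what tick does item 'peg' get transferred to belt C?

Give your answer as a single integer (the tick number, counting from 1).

Answer: 9

Derivation:
Tick 1: prefer A, take plank from A; A=[orb,apple] B=[iron,valve,joint,beam,lathe,peg] C=[plank]
Tick 2: prefer B, take iron from B; A=[orb,apple] B=[valve,joint,beam,lathe,peg] C=[plank,iron]
Tick 3: prefer A, take orb from A; A=[apple] B=[valve,joint,beam,lathe,peg] C=[plank,iron,orb]
Tick 4: prefer B, take valve from B; A=[apple] B=[joint,beam,lathe,peg] C=[plank,iron,orb,valve]
Tick 5: prefer A, take apple from A; A=[-] B=[joint,beam,lathe,peg] C=[plank,iron,orb,valve,apple]
Tick 6: prefer B, take joint from B; A=[-] B=[beam,lathe,peg] C=[plank,iron,orb,valve,apple,joint]
Tick 7: prefer A, take beam from B; A=[-] B=[lathe,peg] C=[plank,iron,orb,valve,apple,joint,beam]
Tick 8: prefer B, take lathe from B; A=[-] B=[peg] C=[plank,iron,orb,valve,apple,joint,beam,lathe]
Tick 9: prefer A, take peg from B; A=[-] B=[-] C=[plank,iron,orb,valve,apple,joint,beam,lathe,peg]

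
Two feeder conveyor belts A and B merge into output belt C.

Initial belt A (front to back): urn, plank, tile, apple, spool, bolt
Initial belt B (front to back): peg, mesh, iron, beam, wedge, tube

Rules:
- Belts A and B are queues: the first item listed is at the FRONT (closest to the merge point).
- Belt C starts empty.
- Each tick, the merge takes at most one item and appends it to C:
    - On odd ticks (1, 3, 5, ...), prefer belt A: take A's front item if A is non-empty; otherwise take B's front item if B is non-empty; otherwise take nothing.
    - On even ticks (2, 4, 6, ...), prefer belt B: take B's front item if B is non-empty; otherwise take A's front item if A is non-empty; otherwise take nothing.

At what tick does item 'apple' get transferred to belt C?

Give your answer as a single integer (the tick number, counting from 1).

Answer: 7

Derivation:
Tick 1: prefer A, take urn from A; A=[plank,tile,apple,spool,bolt] B=[peg,mesh,iron,beam,wedge,tube] C=[urn]
Tick 2: prefer B, take peg from B; A=[plank,tile,apple,spool,bolt] B=[mesh,iron,beam,wedge,tube] C=[urn,peg]
Tick 3: prefer A, take plank from A; A=[tile,apple,spool,bolt] B=[mesh,iron,beam,wedge,tube] C=[urn,peg,plank]
Tick 4: prefer B, take mesh from B; A=[tile,apple,spool,bolt] B=[iron,beam,wedge,tube] C=[urn,peg,plank,mesh]
Tick 5: prefer A, take tile from A; A=[apple,spool,bolt] B=[iron,beam,wedge,tube] C=[urn,peg,plank,mesh,tile]
Tick 6: prefer B, take iron from B; A=[apple,spool,bolt] B=[beam,wedge,tube] C=[urn,peg,plank,mesh,tile,iron]
Tick 7: prefer A, take apple from A; A=[spool,bolt] B=[beam,wedge,tube] C=[urn,peg,plank,mesh,tile,iron,apple]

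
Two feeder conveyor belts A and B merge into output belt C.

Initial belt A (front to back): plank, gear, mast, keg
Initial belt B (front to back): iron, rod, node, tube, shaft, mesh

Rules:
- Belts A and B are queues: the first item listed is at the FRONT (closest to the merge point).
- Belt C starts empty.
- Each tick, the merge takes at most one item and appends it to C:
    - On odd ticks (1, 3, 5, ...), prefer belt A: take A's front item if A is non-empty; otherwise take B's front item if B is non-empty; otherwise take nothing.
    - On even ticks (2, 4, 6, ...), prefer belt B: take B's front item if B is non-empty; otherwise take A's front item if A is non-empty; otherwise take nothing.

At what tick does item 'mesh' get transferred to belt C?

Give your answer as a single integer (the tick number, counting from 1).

Tick 1: prefer A, take plank from A; A=[gear,mast,keg] B=[iron,rod,node,tube,shaft,mesh] C=[plank]
Tick 2: prefer B, take iron from B; A=[gear,mast,keg] B=[rod,node,tube,shaft,mesh] C=[plank,iron]
Tick 3: prefer A, take gear from A; A=[mast,keg] B=[rod,node,tube,shaft,mesh] C=[plank,iron,gear]
Tick 4: prefer B, take rod from B; A=[mast,keg] B=[node,tube,shaft,mesh] C=[plank,iron,gear,rod]
Tick 5: prefer A, take mast from A; A=[keg] B=[node,tube,shaft,mesh] C=[plank,iron,gear,rod,mast]
Tick 6: prefer B, take node from B; A=[keg] B=[tube,shaft,mesh] C=[plank,iron,gear,rod,mast,node]
Tick 7: prefer A, take keg from A; A=[-] B=[tube,shaft,mesh] C=[plank,iron,gear,rod,mast,node,keg]
Tick 8: prefer B, take tube from B; A=[-] B=[shaft,mesh] C=[plank,iron,gear,rod,mast,node,keg,tube]
Tick 9: prefer A, take shaft from B; A=[-] B=[mesh] C=[plank,iron,gear,rod,mast,node,keg,tube,shaft]
Tick 10: prefer B, take mesh from B; A=[-] B=[-] C=[plank,iron,gear,rod,mast,node,keg,tube,shaft,mesh]

Answer: 10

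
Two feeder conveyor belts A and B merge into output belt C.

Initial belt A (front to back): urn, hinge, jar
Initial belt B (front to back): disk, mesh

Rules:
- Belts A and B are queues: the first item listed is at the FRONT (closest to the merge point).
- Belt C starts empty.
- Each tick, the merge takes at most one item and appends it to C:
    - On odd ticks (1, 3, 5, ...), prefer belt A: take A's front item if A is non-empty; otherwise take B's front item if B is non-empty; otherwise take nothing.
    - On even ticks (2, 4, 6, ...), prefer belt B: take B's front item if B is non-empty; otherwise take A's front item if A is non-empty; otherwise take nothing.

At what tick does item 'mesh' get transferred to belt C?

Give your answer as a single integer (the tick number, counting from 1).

Tick 1: prefer A, take urn from A; A=[hinge,jar] B=[disk,mesh] C=[urn]
Tick 2: prefer B, take disk from B; A=[hinge,jar] B=[mesh] C=[urn,disk]
Tick 3: prefer A, take hinge from A; A=[jar] B=[mesh] C=[urn,disk,hinge]
Tick 4: prefer B, take mesh from B; A=[jar] B=[-] C=[urn,disk,hinge,mesh]

Answer: 4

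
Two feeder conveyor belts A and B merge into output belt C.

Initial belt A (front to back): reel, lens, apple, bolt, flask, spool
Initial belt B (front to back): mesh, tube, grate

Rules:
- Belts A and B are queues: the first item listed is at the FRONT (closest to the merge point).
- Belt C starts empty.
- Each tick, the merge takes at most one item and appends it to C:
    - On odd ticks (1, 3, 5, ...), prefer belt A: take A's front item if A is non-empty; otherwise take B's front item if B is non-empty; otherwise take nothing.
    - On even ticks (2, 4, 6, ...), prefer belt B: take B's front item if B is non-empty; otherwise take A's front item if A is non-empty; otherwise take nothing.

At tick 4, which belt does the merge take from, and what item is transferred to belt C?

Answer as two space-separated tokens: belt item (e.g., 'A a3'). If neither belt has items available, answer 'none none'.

Tick 1: prefer A, take reel from A; A=[lens,apple,bolt,flask,spool] B=[mesh,tube,grate] C=[reel]
Tick 2: prefer B, take mesh from B; A=[lens,apple,bolt,flask,spool] B=[tube,grate] C=[reel,mesh]
Tick 3: prefer A, take lens from A; A=[apple,bolt,flask,spool] B=[tube,grate] C=[reel,mesh,lens]
Tick 4: prefer B, take tube from B; A=[apple,bolt,flask,spool] B=[grate] C=[reel,mesh,lens,tube]

Answer: B tube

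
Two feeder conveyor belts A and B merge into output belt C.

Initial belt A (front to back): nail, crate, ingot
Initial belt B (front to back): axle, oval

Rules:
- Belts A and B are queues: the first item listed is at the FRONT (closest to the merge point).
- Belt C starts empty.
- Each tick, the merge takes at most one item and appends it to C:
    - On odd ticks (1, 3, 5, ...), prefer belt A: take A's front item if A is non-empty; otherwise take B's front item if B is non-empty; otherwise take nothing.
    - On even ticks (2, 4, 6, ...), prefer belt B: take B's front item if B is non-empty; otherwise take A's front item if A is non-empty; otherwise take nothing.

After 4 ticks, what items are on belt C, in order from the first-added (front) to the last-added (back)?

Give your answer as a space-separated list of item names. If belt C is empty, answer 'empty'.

Tick 1: prefer A, take nail from A; A=[crate,ingot] B=[axle,oval] C=[nail]
Tick 2: prefer B, take axle from B; A=[crate,ingot] B=[oval] C=[nail,axle]
Tick 3: prefer A, take crate from A; A=[ingot] B=[oval] C=[nail,axle,crate]
Tick 4: prefer B, take oval from B; A=[ingot] B=[-] C=[nail,axle,crate,oval]

Answer: nail axle crate oval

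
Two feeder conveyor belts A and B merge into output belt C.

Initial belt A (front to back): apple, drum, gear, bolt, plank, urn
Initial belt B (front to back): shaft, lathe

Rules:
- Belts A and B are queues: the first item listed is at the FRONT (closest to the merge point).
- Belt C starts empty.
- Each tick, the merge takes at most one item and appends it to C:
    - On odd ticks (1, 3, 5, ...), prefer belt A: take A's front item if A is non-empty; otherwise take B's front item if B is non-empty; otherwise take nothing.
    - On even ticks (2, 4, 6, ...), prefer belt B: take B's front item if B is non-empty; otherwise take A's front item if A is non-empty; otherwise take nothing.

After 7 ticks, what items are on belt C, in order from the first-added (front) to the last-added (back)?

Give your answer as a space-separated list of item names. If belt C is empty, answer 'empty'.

Answer: apple shaft drum lathe gear bolt plank

Derivation:
Tick 1: prefer A, take apple from A; A=[drum,gear,bolt,plank,urn] B=[shaft,lathe] C=[apple]
Tick 2: prefer B, take shaft from B; A=[drum,gear,bolt,plank,urn] B=[lathe] C=[apple,shaft]
Tick 3: prefer A, take drum from A; A=[gear,bolt,plank,urn] B=[lathe] C=[apple,shaft,drum]
Tick 4: prefer B, take lathe from B; A=[gear,bolt,plank,urn] B=[-] C=[apple,shaft,drum,lathe]
Tick 5: prefer A, take gear from A; A=[bolt,plank,urn] B=[-] C=[apple,shaft,drum,lathe,gear]
Tick 6: prefer B, take bolt from A; A=[plank,urn] B=[-] C=[apple,shaft,drum,lathe,gear,bolt]
Tick 7: prefer A, take plank from A; A=[urn] B=[-] C=[apple,shaft,drum,lathe,gear,bolt,plank]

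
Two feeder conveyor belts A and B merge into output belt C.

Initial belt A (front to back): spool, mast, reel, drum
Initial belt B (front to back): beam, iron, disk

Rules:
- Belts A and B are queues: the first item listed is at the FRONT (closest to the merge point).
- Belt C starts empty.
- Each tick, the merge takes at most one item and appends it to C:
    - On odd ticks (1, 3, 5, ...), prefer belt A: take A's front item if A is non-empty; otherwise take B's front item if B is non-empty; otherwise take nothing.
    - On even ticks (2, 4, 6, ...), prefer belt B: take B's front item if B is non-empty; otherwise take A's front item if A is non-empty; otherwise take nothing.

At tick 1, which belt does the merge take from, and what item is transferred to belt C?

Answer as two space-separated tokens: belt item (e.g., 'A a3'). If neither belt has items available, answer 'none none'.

Answer: A spool

Derivation:
Tick 1: prefer A, take spool from A; A=[mast,reel,drum] B=[beam,iron,disk] C=[spool]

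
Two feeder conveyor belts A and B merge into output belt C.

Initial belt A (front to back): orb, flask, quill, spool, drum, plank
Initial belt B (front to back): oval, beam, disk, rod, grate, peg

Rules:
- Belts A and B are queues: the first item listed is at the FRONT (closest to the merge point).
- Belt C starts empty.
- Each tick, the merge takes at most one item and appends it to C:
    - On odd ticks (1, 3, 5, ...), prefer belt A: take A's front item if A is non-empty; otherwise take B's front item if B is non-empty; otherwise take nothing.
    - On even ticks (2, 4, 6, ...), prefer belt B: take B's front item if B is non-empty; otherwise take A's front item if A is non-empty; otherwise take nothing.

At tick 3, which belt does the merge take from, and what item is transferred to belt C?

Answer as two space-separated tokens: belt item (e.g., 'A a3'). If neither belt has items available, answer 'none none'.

Tick 1: prefer A, take orb from A; A=[flask,quill,spool,drum,plank] B=[oval,beam,disk,rod,grate,peg] C=[orb]
Tick 2: prefer B, take oval from B; A=[flask,quill,spool,drum,plank] B=[beam,disk,rod,grate,peg] C=[orb,oval]
Tick 3: prefer A, take flask from A; A=[quill,spool,drum,plank] B=[beam,disk,rod,grate,peg] C=[orb,oval,flask]

Answer: A flask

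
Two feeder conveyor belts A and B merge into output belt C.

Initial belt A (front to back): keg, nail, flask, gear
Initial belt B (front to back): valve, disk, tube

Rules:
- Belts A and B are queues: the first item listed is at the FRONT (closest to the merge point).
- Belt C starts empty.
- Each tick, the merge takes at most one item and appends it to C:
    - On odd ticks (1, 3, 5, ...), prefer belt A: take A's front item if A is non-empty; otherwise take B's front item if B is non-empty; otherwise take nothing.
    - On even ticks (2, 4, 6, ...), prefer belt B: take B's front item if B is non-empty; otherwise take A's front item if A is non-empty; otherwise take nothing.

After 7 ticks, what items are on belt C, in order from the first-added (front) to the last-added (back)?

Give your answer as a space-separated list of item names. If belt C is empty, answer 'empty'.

Answer: keg valve nail disk flask tube gear

Derivation:
Tick 1: prefer A, take keg from A; A=[nail,flask,gear] B=[valve,disk,tube] C=[keg]
Tick 2: prefer B, take valve from B; A=[nail,flask,gear] B=[disk,tube] C=[keg,valve]
Tick 3: prefer A, take nail from A; A=[flask,gear] B=[disk,tube] C=[keg,valve,nail]
Tick 4: prefer B, take disk from B; A=[flask,gear] B=[tube] C=[keg,valve,nail,disk]
Tick 5: prefer A, take flask from A; A=[gear] B=[tube] C=[keg,valve,nail,disk,flask]
Tick 6: prefer B, take tube from B; A=[gear] B=[-] C=[keg,valve,nail,disk,flask,tube]
Tick 7: prefer A, take gear from A; A=[-] B=[-] C=[keg,valve,nail,disk,flask,tube,gear]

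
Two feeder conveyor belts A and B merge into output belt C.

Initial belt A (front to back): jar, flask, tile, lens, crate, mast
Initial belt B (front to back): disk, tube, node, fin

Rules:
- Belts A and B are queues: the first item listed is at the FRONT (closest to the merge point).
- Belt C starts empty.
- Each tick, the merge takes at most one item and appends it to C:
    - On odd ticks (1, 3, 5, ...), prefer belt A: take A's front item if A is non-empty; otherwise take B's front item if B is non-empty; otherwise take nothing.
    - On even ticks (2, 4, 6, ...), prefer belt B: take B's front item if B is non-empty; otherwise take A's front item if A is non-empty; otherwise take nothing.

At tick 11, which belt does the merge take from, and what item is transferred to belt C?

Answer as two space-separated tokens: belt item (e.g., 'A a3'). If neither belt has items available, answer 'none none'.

Answer: none none

Derivation:
Tick 1: prefer A, take jar from A; A=[flask,tile,lens,crate,mast] B=[disk,tube,node,fin] C=[jar]
Tick 2: prefer B, take disk from B; A=[flask,tile,lens,crate,mast] B=[tube,node,fin] C=[jar,disk]
Tick 3: prefer A, take flask from A; A=[tile,lens,crate,mast] B=[tube,node,fin] C=[jar,disk,flask]
Tick 4: prefer B, take tube from B; A=[tile,lens,crate,mast] B=[node,fin] C=[jar,disk,flask,tube]
Tick 5: prefer A, take tile from A; A=[lens,crate,mast] B=[node,fin] C=[jar,disk,flask,tube,tile]
Tick 6: prefer B, take node from B; A=[lens,crate,mast] B=[fin] C=[jar,disk,flask,tube,tile,node]
Tick 7: prefer A, take lens from A; A=[crate,mast] B=[fin] C=[jar,disk,flask,tube,tile,node,lens]
Tick 8: prefer B, take fin from B; A=[crate,mast] B=[-] C=[jar,disk,flask,tube,tile,node,lens,fin]
Tick 9: prefer A, take crate from A; A=[mast] B=[-] C=[jar,disk,flask,tube,tile,node,lens,fin,crate]
Tick 10: prefer B, take mast from A; A=[-] B=[-] C=[jar,disk,flask,tube,tile,node,lens,fin,crate,mast]
Tick 11: prefer A, both empty, nothing taken; A=[-] B=[-] C=[jar,disk,flask,tube,tile,node,lens,fin,crate,mast]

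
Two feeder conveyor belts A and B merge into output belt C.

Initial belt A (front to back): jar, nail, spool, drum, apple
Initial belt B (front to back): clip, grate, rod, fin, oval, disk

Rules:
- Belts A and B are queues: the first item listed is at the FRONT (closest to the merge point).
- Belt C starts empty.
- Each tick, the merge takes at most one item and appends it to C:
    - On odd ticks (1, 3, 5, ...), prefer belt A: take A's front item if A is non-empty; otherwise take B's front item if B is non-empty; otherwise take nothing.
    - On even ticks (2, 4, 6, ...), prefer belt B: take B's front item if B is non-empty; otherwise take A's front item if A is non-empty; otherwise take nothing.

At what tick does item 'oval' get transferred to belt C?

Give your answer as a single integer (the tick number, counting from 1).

Tick 1: prefer A, take jar from A; A=[nail,spool,drum,apple] B=[clip,grate,rod,fin,oval,disk] C=[jar]
Tick 2: prefer B, take clip from B; A=[nail,spool,drum,apple] B=[grate,rod,fin,oval,disk] C=[jar,clip]
Tick 3: prefer A, take nail from A; A=[spool,drum,apple] B=[grate,rod,fin,oval,disk] C=[jar,clip,nail]
Tick 4: prefer B, take grate from B; A=[spool,drum,apple] B=[rod,fin,oval,disk] C=[jar,clip,nail,grate]
Tick 5: prefer A, take spool from A; A=[drum,apple] B=[rod,fin,oval,disk] C=[jar,clip,nail,grate,spool]
Tick 6: prefer B, take rod from B; A=[drum,apple] B=[fin,oval,disk] C=[jar,clip,nail,grate,spool,rod]
Tick 7: prefer A, take drum from A; A=[apple] B=[fin,oval,disk] C=[jar,clip,nail,grate,spool,rod,drum]
Tick 8: prefer B, take fin from B; A=[apple] B=[oval,disk] C=[jar,clip,nail,grate,spool,rod,drum,fin]
Tick 9: prefer A, take apple from A; A=[-] B=[oval,disk] C=[jar,clip,nail,grate,spool,rod,drum,fin,apple]
Tick 10: prefer B, take oval from B; A=[-] B=[disk] C=[jar,clip,nail,grate,spool,rod,drum,fin,apple,oval]

Answer: 10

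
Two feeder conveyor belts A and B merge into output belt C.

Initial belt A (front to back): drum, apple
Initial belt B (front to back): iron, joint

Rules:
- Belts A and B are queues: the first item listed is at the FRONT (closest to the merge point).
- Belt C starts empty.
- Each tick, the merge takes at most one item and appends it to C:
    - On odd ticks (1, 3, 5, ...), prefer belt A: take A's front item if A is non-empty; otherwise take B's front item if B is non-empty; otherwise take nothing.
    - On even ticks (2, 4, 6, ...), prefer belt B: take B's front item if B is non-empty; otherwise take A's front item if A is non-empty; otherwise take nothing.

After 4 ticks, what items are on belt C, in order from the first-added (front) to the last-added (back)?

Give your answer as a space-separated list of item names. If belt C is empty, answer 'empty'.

Tick 1: prefer A, take drum from A; A=[apple] B=[iron,joint] C=[drum]
Tick 2: prefer B, take iron from B; A=[apple] B=[joint] C=[drum,iron]
Tick 3: prefer A, take apple from A; A=[-] B=[joint] C=[drum,iron,apple]
Tick 4: prefer B, take joint from B; A=[-] B=[-] C=[drum,iron,apple,joint]

Answer: drum iron apple joint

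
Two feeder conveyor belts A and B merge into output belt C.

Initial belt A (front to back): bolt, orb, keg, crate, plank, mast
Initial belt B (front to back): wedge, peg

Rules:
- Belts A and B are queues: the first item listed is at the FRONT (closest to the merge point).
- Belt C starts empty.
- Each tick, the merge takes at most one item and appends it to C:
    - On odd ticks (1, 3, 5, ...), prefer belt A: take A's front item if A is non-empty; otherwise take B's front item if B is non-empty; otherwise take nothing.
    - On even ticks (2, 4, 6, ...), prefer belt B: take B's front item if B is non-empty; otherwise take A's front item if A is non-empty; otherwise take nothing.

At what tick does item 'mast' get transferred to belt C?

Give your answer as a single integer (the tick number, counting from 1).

Tick 1: prefer A, take bolt from A; A=[orb,keg,crate,plank,mast] B=[wedge,peg] C=[bolt]
Tick 2: prefer B, take wedge from B; A=[orb,keg,crate,plank,mast] B=[peg] C=[bolt,wedge]
Tick 3: prefer A, take orb from A; A=[keg,crate,plank,mast] B=[peg] C=[bolt,wedge,orb]
Tick 4: prefer B, take peg from B; A=[keg,crate,plank,mast] B=[-] C=[bolt,wedge,orb,peg]
Tick 5: prefer A, take keg from A; A=[crate,plank,mast] B=[-] C=[bolt,wedge,orb,peg,keg]
Tick 6: prefer B, take crate from A; A=[plank,mast] B=[-] C=[bolt,wedge,orb,peg,keg,crate]
Tick 7: prefer A, take plank from A; A=[mast] B=[-] C=[bolt,wedge,orb,peg,keg,crate,plank]
Tick 8: prefer B, take mast from A; A=[-] B=[-] C=[bolt,wedge,orb,peg,keg,crate,plank,mast]

Answer: 8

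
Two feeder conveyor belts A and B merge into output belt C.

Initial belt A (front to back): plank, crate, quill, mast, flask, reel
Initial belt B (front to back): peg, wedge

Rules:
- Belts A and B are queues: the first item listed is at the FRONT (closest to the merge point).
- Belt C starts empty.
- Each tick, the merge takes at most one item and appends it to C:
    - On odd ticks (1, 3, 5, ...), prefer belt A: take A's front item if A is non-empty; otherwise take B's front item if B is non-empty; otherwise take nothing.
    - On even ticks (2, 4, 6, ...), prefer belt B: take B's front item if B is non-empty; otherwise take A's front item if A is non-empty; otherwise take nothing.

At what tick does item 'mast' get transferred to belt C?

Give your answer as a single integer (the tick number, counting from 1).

Tick 1: prefer A, take plank from A; A=[crate,quill,mast,flask,reel] B=[peg,wedge] C=[plank]
Tick 2: prefer B, take peg from B; A=[crate,quill,mast,flask,reel] B=[wedge] C=[plank,peg]
Tick 3: prefer A, take crate from A; A=[quill,mast,flask,reel] B=[wedge] C=[plank,peg,crate]
Tick 4: prefer B, take wedge from B; A=[quill,mast,flask,reel] B=[-] C=[plank,peg,crate,wedge]
Tick 5: prefer A, take quill from A; A=[mast,flask,reel] B=[-] C=[plank,peg,crate,wedge,quill]
Tick 6: prefer B, take mast from A; A=[flask,reel] B=[-] C=[plank,peg,crate,wedge,quill,mast]

Answer: 6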